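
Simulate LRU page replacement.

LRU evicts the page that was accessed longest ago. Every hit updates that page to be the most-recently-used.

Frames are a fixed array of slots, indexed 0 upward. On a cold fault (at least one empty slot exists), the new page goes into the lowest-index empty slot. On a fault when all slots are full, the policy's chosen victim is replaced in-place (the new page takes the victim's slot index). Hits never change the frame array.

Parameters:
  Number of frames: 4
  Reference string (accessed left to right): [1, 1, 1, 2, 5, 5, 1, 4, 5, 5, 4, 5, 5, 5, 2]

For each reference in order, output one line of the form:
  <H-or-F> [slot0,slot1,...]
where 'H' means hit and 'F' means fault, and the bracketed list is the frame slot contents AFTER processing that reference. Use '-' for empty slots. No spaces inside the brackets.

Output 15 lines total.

F [1,-,-,-]
H [1,-,-,-]
H [1,-,-,-]
F [1,2,-,-]
F [1,2,5,-]
H [1,2,5,-]
H [1,2,5,-]
F [1,2,5,4]
H [1,2,5,4]
H [1,2,5,4]
H [1,2,5,4]
H [1,2,5,4]
H [1,2,5,4]
H [1,2,5,4]
H [1,2,5,4]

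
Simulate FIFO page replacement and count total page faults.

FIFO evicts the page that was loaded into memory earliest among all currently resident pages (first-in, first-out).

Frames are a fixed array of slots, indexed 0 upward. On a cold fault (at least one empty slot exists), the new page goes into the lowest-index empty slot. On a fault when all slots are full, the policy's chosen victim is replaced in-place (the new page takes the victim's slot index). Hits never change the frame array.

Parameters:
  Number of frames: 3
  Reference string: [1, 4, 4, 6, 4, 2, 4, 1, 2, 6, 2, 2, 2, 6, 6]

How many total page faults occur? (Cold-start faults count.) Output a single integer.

Answer: 5

Derivation:
Step 0: ref 1 → FAULT, frames=[1,-,-]
Step 1: ref 4 → FAULT, frames=[1,4,-]
Step 2: ref 4 → HIT, frames=[1,4,-]
Step 3: ref 6 → FAULT, frames=[1,4,6]
Step 4: ref 4 → HIT, frames=[1,4,6]
Step 5: ref 2 → FAULT (evict 1), frames=[2,4,6]
Step 6: ref 4 → HIT, frames=[2,4,6]
Step 7: ref 1 → FAULT (evict 4), frames=[2,1,6]
Step 8: ref 2 → HIT, frames=[2,1,6]
Step 9: ref 6 → HIT, frames=[2,1,6]
Step 10: ref 2 → HIT, frames=[2,1,6]
Step 11: ref 2 → HIT, frames=[2,1,6]
Step 12: ref 2 → HIT, frames=[2,1,6]
Step 13: ref 6 → HIT, frames=[2,1,6]
Step 14: ref 6 → HIT, frames=[2,1,6]
Total faults: 5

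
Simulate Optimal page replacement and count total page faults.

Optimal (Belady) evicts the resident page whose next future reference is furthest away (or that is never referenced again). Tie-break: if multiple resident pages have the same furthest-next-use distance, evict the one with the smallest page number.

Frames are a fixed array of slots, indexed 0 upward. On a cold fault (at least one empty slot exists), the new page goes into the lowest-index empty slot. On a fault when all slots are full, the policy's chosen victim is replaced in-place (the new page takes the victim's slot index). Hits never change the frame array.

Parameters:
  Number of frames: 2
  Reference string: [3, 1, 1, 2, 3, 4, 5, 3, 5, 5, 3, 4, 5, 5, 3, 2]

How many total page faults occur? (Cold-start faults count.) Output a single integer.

Step 0: ref 3 → FAULT, frames=[3,-]
Step 1: ref 1 → FAULT, frames=[3,1]
Step 2: ref 1 → HIT, frames=[3,1]
Step 3: ref 2 → FAULT (evict 1), frames=[3,2]
Step 4: ref 3 → HIT, frames=[3,2]
Step 5: ref 4 → FAULT (evict 2), frames=[3,4]
Step 6: ref 5 → FAULT (evict 4), frames=[3,5]
Step 7: ref 3 → HIT, frames=[3,5]
Step 8: ref 5 → HIT, frames=[3,5]
Step 9: ref 5 → HIT, frames=[3,5]
Step 10: ref 3 → HIT, frames=[3,5]
Step 11: ref 4 → FAULT (evict 3), frames=[4,5]
Step 12: ref 5 → HIT, frames=[4,5]
Step 13: ref 5 → HIT, frames=[4,5]
Step 14: ref 3 → FAULT (evict 4), frames=[3,5]
Step 15: ref 2 → FAULT (evict 3), frames=[2,5]
Total faults: 8

Answer: 8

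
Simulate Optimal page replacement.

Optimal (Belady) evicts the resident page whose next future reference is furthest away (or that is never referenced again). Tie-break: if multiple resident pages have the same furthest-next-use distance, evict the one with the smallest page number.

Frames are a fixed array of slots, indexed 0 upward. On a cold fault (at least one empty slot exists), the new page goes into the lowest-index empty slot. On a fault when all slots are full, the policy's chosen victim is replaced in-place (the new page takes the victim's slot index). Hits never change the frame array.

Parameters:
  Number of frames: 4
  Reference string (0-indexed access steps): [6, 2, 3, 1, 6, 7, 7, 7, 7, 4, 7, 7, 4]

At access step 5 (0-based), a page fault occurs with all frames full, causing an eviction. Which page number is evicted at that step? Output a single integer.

Step 0: ref 6 -> FAULT, frames=[6,-,-,-]
Step 1: ref 2 -> FAULT, frames=[6,2,-,-]
Step 2: ref 3 -> FAULT, frames=[6,2,3,-]
Step 3: ref 1 -> FAULT, frames=[6,2,3,1]
Step 4: ref 6 -> HIT, frames=[6,2,3,1]
Step 5: ref 7 -> FAULT, evict 1, frames=[6,2,3,7]
At step 5: evicted page 1

Answer: 1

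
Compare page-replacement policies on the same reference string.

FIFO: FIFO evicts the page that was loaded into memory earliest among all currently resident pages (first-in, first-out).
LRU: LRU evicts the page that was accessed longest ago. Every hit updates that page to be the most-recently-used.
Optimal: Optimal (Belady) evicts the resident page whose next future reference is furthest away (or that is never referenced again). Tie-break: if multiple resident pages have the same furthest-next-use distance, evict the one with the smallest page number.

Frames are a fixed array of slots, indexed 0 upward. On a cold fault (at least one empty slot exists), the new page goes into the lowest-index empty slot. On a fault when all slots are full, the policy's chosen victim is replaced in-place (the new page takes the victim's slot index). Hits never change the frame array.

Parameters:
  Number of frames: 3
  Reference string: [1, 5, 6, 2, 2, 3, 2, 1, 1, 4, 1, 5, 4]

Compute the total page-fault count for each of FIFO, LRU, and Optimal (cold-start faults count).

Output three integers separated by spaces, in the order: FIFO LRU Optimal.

Answer: 8 8 7

Derivation:
--- FIFO ---
  step 0: ref 1 -> FAULT, frames=[1,-,-] (faults so far: 1)
  step 1: ref 5 -> FAULT, frames=[1,5,-] (faults so far: 2)
  step 2: ref 6 -> FAULT, frames=[1,5,6] (faults so far: 3)
  step 3: ref 2 -> FAULT, evict 1, frames=[2,5,6] (faults so far: 4)
  step 4: ref 2 -> HIT, frames=[2,5,6] (faults so far: 4)
  step 5: ref 3 -> FAULT, evict 5, frames=[2,3,6] (faults so far: 5)
  step 6: ref 2 -> HIT, frames=[2,3,6] (faults so far: 5)
  step 7: ref 1 -> FAULT, evict 6, frames=[2,3,1] (faults so far: 6)
  step 8: ref 1 -> HIT, frames=[2,3,1] (faults so far: 6)
  step 9: ref 4 -> FAULT, evict 2, frames=[4,3,1] (faults so far: 7)
  step 10: ref 1 -> HIT, frames=[4,3,1] (faults so far: 7)
  step 11: ref 5 -> FAULT, evict 3, frames=[4,5,1] (faults so far: 8)
  step 12: ref 4 -> HIT, frames=[4,5,1] (faults so far: 8)
  FIFO total faults: 8
--- LRU ---
  step 0: ref 1 -> FAULT, frames=[1,-,-] (faults so far: 1)
  step 1: ref 5 -> FAULT, frames=[1,5,-] (faults so far: 2)
  step 2: ref 6 -> FAULT, frames=[1,5,6] (faults so far: 3)
  step 3: ref 2 -> FAULT, evict 1, frames=[2,5,6] (faults so far: 4)
  step 4: ref 2 -> HIT, frames=[2,5,6] (faults so far: 4)
  step 5: ref 3 -> FAULT, evict 5, frames=[2,3,6] (faults so far: 5)
  step 6: ref 2 -> HIT, frames=[2,3,6] (faults so far: 5)
  step 7: ref 1 -> FAULT, evict 6, frames=[2,3,1] (faults so far: 6)
  step 8: ref 1 -> HIT, frames=[2,3,1] (faults so far: 6)
  step 9: ref 4 -> FAULT, evict 3, frames=[2,4,1] (faults so far: 7)
  step 10: ref 1 -> HIT, frames=[2,4,1] (faults so far: 7)
  step 11: ref 5 -> FAULT, evict 2, frames=[5,4,1] (faults so far: 8)
  step 12: ref 4 -> HIT, frames=[5,4,1] (faults so far: 8)
  LRU total faults: 8
--- Optimal ---
  step 0: ref 1 -> FAULT, frames=[1,-,-] (faults so far: 1)
  step 1: ref 5 -> FAULT, frames=[1,5,-] (faults so far: 2)
  step 2: ref 6 -> FAULT, frames=[1,5,6] (faults so far: 3)
  step 3: ref 2 -> FAULT, evict 6, frames=[1,5,2] (faults so far: 4)
  step 4: ref 2 -> HIT, frames=[1,5,2] (faults so far: 4)
  step 5: ref 3 -> FAULT, evict 5, frames=[1,3,2] (faults so far: 5)
  step 6: ref 2 -> HIT, frames=[1,3,2] (faults so far: 5)
  step 7: ref 1 -> HIT, frames=[1,3,2] (faults so far: 5)
  step 8: ref 1 -> HIT, frames=[1,3,2] (faults so far: 5)
  step 9: ref 4 -> FAULT, evict 2, frames=[1,3,4] (faults so far: 6)
  step 10: ref 1 -> HIT, frames=[1,3,4] (faults so far: 6)
  step 11: ref 5 -> FAULT, evict 1, frames=[5,3,4] (faults so far: 7)
  step 12: ref 4 -> HIT, frames=[5,3,4] (faults so far: 7)
  Optimal total faults: 7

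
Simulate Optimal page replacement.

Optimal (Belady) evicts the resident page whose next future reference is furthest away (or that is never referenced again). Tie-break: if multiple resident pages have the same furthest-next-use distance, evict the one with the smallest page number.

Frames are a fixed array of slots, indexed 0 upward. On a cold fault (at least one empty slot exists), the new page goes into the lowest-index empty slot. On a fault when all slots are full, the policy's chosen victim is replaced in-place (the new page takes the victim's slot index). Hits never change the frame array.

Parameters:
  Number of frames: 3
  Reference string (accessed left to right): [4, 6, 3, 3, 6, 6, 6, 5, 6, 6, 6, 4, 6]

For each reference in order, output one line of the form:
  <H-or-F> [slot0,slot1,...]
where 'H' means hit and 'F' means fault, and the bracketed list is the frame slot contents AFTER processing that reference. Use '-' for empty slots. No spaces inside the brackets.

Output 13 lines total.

F [4,-,-]
F [4,6,-]
F [4,6,3]
H [4,6,3]
H [4,6,3]
H [4,6,3]
H [4,6,3]
F [4,6,5]
H [4,6,5]
H [4,6,5]
H [4,6,5]
H [4,6,5]
H [4,6,5]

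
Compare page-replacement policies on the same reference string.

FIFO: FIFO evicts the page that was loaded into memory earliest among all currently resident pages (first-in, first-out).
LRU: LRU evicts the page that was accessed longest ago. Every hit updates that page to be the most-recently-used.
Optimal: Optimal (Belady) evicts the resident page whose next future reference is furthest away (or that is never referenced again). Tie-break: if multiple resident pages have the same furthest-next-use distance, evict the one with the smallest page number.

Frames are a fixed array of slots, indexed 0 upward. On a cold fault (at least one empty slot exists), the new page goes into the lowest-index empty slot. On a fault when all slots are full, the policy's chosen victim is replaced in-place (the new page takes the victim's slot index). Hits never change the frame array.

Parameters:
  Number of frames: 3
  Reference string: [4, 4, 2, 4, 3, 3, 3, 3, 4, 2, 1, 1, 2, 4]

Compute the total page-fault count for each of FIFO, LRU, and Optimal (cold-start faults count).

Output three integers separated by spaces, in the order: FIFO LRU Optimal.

Answer: 5 4 4

Derivation:
--- FIFO ---
  step 0: ref 4 -> FAULT, frames=[4,-,-] (faults so far: 1)
  step 1: ref 4 -> HIT, frames=[4,-,-] (faults so far: 1)
  step 2: ref 2 -> FAULT, frames=[4,2,-] (faults so far: 2)
  step 3: ref 4 -> HIT, frames=[4,2,-] (faults so far: 2)
  step 4: ref 3 -> FAULT, frames=[4,2,3] (faults so far: 3)
  step 5: ref 3 -> HIT, frames=[4,2,3] (faults so far: 3)
  step 6: ref 3 -> HIT, frames=[4,2,3] (faults so far: 3)
  step 7: ref 3 -> HIT, frames=[4,2,3] (faults so far: 3)
  step 8: ref 4 -> HIT, frames=[4,2,3] (faults so far: 3)
  step 9: ref 2 -> HIT, frames=[4,2,3] (faults so far: 3)
  step 10: ref 1 -> FAULT, evict 4, frames=[1,2,3] (faults so far: 4)
  step 11: ref 1 -> HIT, frames=[1,2,3] (faults so far: 4)
  step 12: ref 2 -> HIT, frames=[1,2,3] (faults so far: 4)
  step 13: ref 4 -> FAULT, evict 2, frames=[1,4,3] (faults so far: 5)
  FIFO total faults: 5
--- LRU ---
  step 0: ref 4 -> FAULT, frames=[4,-,-] (faults so far: 1)
  step 1: ref 4 -> HIT, frames=[4,-,-] (faults so far: 1)
  step 2: ref 2 -> FAULT, frames=[4,2,-] (faults so far: 2)
  step 3: ref 4 -> HIT, frames=[4,2,-] (faults so far: 2)
  step 4: ref 3 -> FAULT, frames=[4,2,3] (faults so far: 3)
  step 5: ref 3 -> HIT, frames=[4,2,3] (faults so far: 3)
  step 6: ref 3 -> HIT, frames=[4,2,3] (faults so far: 3)
  step 7: ref 3 -> HIT, frames=[4,2,3] (faults so far: 3)
  step 8: ref 4 -> HIT, frames=[4,2,3] (faults so far: 3)
  step 9: ref 2 -> HIT, frames=[4,2,3] (faults so far: 3)
  step 10: ref 1 -> FAULT, evict 3, frames=[4,2,1] (faults so far: 4)
  step 11: ref 1 -> HIT, frames=[4,2,1] (faults so far: 4)
  step 12: ref 2 -> HIT, frames=[4,2,1] (faults so far: 4)
  step 13: ref 4 -> HIT, frames=[4,2,1] (faults so far: 4)
  LRU total faults: 4
--- Optimal ---
  step 0: ref 4 -> FAULT, frames=[4,-,-] (faults so far: 1)
  step 1: ref 4 -> HIT, frames=[4,-,-] (faults so far: 1)
  step 2: ref 2 -> FAULT, frames=[4,2,-] (faults so far: 2)
  step 3: ref 4 -> HIT, frames=[4,2,-] (faults so far: 2)
  step 4: ref 3 -> FAULT, frames=[4,2,3] (faults so far: 3)
  step 5: ref 3 -> HIT, frames=[4,2,3] (faults so far: 3)
  step 6: ref 3 -> HIT, frames=[4,2,3] (faults so far: 3)
  step 7: ref 3 -> HIT, frames=[4,2,3] (faults so far: 3)
  step 8: ref 4 -> HIT, frames=[4,2,3] (faults so far: 3)
  step 9: ref 2 -> HIT, frames=[4,2,3] (faults so far: 3)
  step 10: ref 1 -> FAULT, evict 3, frames=[4,2,1] (faults so far: 4)
  step 11: ref 1 -> HIT, frames=[4,2,1] (faults so far: 4)
  step 12: ref 2 -> HIT, frames=[4,2,1] (faults so far: 4)
  step 13: ref 4 -> HIT, frames=[4,2,1] (faults so far: 4)
  Optimal total faults: 4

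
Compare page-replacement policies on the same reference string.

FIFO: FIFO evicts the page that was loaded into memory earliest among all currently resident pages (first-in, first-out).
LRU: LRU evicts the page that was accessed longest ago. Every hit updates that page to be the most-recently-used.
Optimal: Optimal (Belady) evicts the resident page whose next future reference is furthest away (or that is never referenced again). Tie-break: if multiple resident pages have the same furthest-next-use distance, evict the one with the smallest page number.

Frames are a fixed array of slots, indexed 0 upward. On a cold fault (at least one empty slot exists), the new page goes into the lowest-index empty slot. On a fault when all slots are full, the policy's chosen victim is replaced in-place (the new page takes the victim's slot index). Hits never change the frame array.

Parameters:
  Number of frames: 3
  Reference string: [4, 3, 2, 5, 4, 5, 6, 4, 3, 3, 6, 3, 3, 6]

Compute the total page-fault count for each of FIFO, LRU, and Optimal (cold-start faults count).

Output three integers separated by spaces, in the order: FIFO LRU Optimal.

Answer: 7 7 5

Derivation:
--- FIFO ---
  step 0: ref 4 -> FAULT, frames=[4,-,-] (faults so far: 1)
  step 1: ref 3 -> FAULT, frames=[4,3,-] (faults so far: 2)
  step 2: ref 2 -> FAULT, frames=[4,3,2] (faults so far: 3)
  step 3: ref 5 -> FAULT, evict 4, frames=[5,3,2] (faults so far: 4)
  step 4: ref 4 -> FAULT, evict 3, frames=[5,4,2] (faults so far: 5)
  step 5: ref 5 -> HIT, frames=[5,4,2] (faults so far: 5)
  step 6: ref 6 -> FAULT, evict 2, frames=[5,4,6] (faults so far: 6)
  step 7: ref 4 -> HIT, frames=[5,4,6] (faults so far: 6)
  step 8: ref 3 -> FAULT, evict 5, frames=[3,4,6] (faults so far: 7)
  step 9: ref 3 -> HIT, frames=[3,4,6] (faults so far: 7)
  step 10: ref 6 -> HIT, frames=[3,4,6] (faults so far: 7)
  step 11: ref 3 -> HIT, frames=[3,4,6] (faults so far: 7)
  step 12: ref 3 -> HIT, frames=[3,4,6] (faults so far: 7)
  step 13: ref 6 -> HIT, frames=[3,4,6] (faults so far: 7)
  FIFO total faults: 7
--- LRU ---
  step 0: ref 4 -> FAULT, frames=[4,-,-] (faults so far: 1)
  step 1: ref 3 -> FAULT, frames=[4,3,-] (faults so far: 2)
  step 2: ref 2 -> FAULT, frames=[4,3,2] (faults so far: 3)
  step 3: ref 5 -> FAULT, evict 4, frames=[5,3,2] (faults so far: 4)
  step 4: ref 4 -> FAULT, evict 3, frames=[5,4,2] (faults so far: 5)
  step 5: ref 5 -> HIT, frames=[5,4,2] (faults so far: 5)
  step 6: ref 6 -> FAULT, evict 2, frames=[5,4,6] (faults so far: 6)
  step 7: ref 4 -> HIT, frames=[5,4,6] (faults so far: 6)
  step 8: ref 3 -> FAULT, evict 5, frames=[3,4,6] (faults so far: 7)
  step 9: ref 3 -> HIT, frames=[3,4,6] (faults so far: 7)
  step 10: ref 6 -> HIT, frames=[3,4,6] (faults so far: 7)
  step 11: ref 3 -> HIT, frames=[3,4,6] (faults so far: 7)
  step 12: ref 3 -> HIT, frames=[3,4,6] (faults so far: 7)
  step 13: ref 6 -> HIT, frames=[3,4,6] (faults so far: 7)
  LRU total faults: 7
--- Optimal ---
  step 0: ref 4 -> FAULT, frames=[4,-,-] (faults so far: 1)
  step 1: ref 3 -> FAULT, frames=[4,3,-] (faults so far: 2)
  step 2: ref 2 -> FAULT, frames=[4,3,2] (faults so far: 3)
  step 3: ref 5 -> FAULT, evict 2, frames=[4,3,5] (faults so far: 4)
  step 4: ref 4 -> HIT, frames=[4,3,5] (faults so far: 4)
  step 5: ref 5 -> HIT, frames=[4,3,5] (faults so far: 4)
  step 6: ref 6 -> FAULT, evict 5, frames=[4,3,6] (faults so far: 5)
  step 7: ref 4 -> HIT, frames=[4,3,6] (faults so far: 5)
  step 8: ref 3 -> HIT, frames=[4,3,6] (faults so far: 5)
  step 9: ref 3 -> HIT, frames=[4,3,6] (faults so far: 5)
  step 10: ref 6 -> HIT, frames=[4,3,6] (faults so far: 5)
  step 11: ref 3 -> HIT, frames=[4,3,6] (faults so far: 5)
  step 12: ref 3 -> HIT, frames=[4,3,6] (faults so far: 5)
  step 13: ref 6 -> HIT, frames=[4,3,6] (faults so far: 5)
  Optimal total faults: 5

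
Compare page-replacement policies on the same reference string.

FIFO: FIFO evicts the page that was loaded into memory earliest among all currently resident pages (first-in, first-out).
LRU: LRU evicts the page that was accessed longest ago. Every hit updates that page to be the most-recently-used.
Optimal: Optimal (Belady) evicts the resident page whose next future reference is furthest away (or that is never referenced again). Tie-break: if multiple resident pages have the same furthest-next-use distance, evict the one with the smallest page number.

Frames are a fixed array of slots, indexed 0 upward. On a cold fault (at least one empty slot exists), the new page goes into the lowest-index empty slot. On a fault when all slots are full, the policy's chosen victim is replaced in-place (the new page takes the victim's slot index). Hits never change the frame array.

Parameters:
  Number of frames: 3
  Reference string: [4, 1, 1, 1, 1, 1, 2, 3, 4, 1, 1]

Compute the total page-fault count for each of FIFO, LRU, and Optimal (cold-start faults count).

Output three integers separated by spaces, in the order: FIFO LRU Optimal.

Answer: 6 6 4

Derivation:
--- FIFO ---
  step 0: ref 4 -> FAULT, frames=[4,-,-] (faults so far: 1)
  step 1: ref 1 -> FAULT, frames=[4,1,-] (faults so far: 2)
  step 2: ref 1 -> HIT, frames=[4,1,-] (faults so far: 2)
  step 3: ref 1 -> HIT, frames=[4,1,-] (faults so far: 2)
  step 4: ref 1 -> HIT, frames=[4,1,-] (faults so far: 2)
  step 5: ref 1 -> HIT, frames=[4,1,-] (faults so far: 2)
  step 6: ref 2 -> FAULT, frames=[4,1,2] (faults so far: 3)
  step 7: ref 3 -> FAULT, evict 4, frames=[3,1,2] (faults so far: 4)
  step 8: ref 4 -> FAULT, evict 1, frames=[3,4,2] (faults so far: 5)
  step 9: ref 1 -> FAULT, evict 2, frames=[3,4,1] (faults so far: 6)
  step 10: ref 1 -> HIT, frames=[3,4,1] (faults so far: 6)
  FIFO total faults: 6
--- LRU ---
  step 0: ref 4 -> FAULT, frames=[4,-,-] (faults so far: 1)
  step 1: ref 1 -> FAULT, frames=[4,1,-] (faults so far: 2)
  step 2: ref 1 -> HIT, frames=[4,1,-] (faults so far: 2)
  step 3: ref 1 -> HIT, frames=[4,1,-] (faults so far: 2)
  step 4: ref 1 -> HIT, frames=[4,1,-] (faults so far: 2)
  step 5: ref 1 -> HIT, frames=[4,1,-] (faults so far: 2)
  step 6: ref 2 -> FAULT, frames=[4,1,2] (faults so far: 3)
  step 7: ref 3 -> FAULT, evict 4, frames=[3,1,2] (faults so far: 4)
  step 8: ref 4 -> FAULT, evict 1, frames=[3,4,2] (faults so far: 5)
  step 9: ref 1 -> FAULT, evict 2, frames=[3,4,1] (faults so far: 6)
  step 10: ref 1 -> HIT, frames=[3,4,1] (faults so far: 6)
  LRU total faults: 6
--- Optimal ---
  step 0: ref 4 -> FAULT, frames=[4,-,-] (faults so far: 1)
  step 1: ref 1 -> FAULT, frames=[4,1,-] (faults so far: 2)
  step 2: ref 1 -> HIT, frames=[4,1,-] (faults so far: 2)
  step 3: ref 1 -> HIT, frames=[4,1,-] (faults so far: 2)
  step 4: ref 1 -> HIT, frames=[4,1,-] (faults so far: 2)
  step 5: ref 1 -> HIT, frames=[4,1,-] (faults so far: 2)
  step 6: ref 2 -> FAULT, frames=[4,1,2] (faults so far: 3)
  step 7: ref 3 -> FAULT, evict 2, frames=[4,1,3] (faults so far: 4)
  step 8: ref 4 -> HIT, frames=[4,1,3] (faults so far: 4)
  step 9: ref 1 -> HIT, frames=[4,1,3] (faults so far: 4)
  step 10: ref 1 -> HIT, frames=[4,1,3] (faults so far: 4)
  Optimal total faults: 4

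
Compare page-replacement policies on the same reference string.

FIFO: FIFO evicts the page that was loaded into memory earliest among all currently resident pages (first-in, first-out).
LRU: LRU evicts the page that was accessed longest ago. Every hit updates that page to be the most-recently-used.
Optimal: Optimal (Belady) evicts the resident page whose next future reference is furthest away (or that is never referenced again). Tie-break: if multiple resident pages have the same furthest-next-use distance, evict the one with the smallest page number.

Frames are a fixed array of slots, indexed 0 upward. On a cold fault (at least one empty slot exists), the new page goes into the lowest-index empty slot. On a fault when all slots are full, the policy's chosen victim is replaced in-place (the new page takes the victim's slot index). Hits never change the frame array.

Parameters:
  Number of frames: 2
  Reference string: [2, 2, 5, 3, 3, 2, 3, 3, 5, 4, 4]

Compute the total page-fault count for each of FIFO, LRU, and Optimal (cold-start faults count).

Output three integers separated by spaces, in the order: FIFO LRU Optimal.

--- FIFO ---
  step 0: ref 2 -> FAULT, frames=[2,-] (faults so far: 1)
  step 1: ref 2 -> HIT, frames=[2,-] (faults so far: 1)
  step 2: ref 5 -> FAULT, frames=[2,5] (faults so far: 2)
  step 3: ref 3 -> FAULT, evict 2, frames=[3,5] (faults so far: 3)
  step 4: ref 3 -> HIT, frames=[3,5] (faults so far: 3)
  step 5: ref 2 -> FAULT, evict 5, frames=[3,2] (faults so far: 4)
  step 6: ref 3 -> HIT, frames=[3,2] (faults so far: 4)
  step 7: ref 3 -> HIT, frames=[3,2] (faults so far: 4)
  step 8: ref 5 -> FAULT, evict 3, frames=[5,2] (faults so far: 5)
  step 9: ref 4 -> FAULT, evict 2, frames=[5,4] (faults so far: 6)
  step 10: ref 4 -> HIT, frames=[5,4] (faults so far: 6)
  FIFO total faults: 6
--- LRU ---
  step 0: ref 2 -> FAULT, frames=[2,-] (faults so far: 1)
  step 1: ref 2 -> HIT, frames=[2,-] (faults so far: 1)
  step 2: ref 5 -> FAULT, frames=[2,5] (faults so far: 2)
  step 3: ref 3 -> FAULT, evict 2, frames=[3,5] (faults so far: 3)
  step 4: ref 3 -> HIT, frames=[3,5] (faults so far: 3)
  step 5: ref 2 -> FAULT, evict 5, frames=[3,2] (faults so far: 4)
  step 6: ref 3 -> HIT, frames=[3,2] (faults so far: 4)
  step 7: ref 3 -> HIT, frames=[3,2] (faults so far: 4)
  step 8: ref 5 -> FAULT, evict 2, frames=[3,5] (faults so far: 5)
  step 9: ref 4 -> FAULT, evict 3, frames=[4,5] (faults so far: 6)
  step 10: ref 4 -> HIT, frames=[4,5] (faults so far: 6)
  LRU total faults: 6
--- Optimal ---
  step 0: ref 2 -> FAULT, frames=[2,-] (faults so far: 1)
  step 1: ref 2 -> HIT, frames=[2,-] (faults so far: 1)
  step 2: ref 5 -> FAULT, frames=[2,5] (faults so far: 2)
  step 3: ref 3 -> FAULT, evict 5, frames=[2,3] (faults so far: 3)
  step 4: ref 3 -> HIT, frames=[2,3] (faults so far: 3)
  step 5: ref 2 -> HIT, frames=[2,3] (faults so far: 3)
  step 6: ref 3 -> HIT, frames=[2,3] (faults so far: 3)
  step 7: ref 3 -> HIT, frames=[2,3] (faults so far: 3)
  step 8: ref 5 -> FAULT, evict 2, frames=[5,3] (faults so far: 4)
  step 9: ref 4 -> FAULT, evict 3, frames=[5,4] (faults so far: 5)
  step 10: ref 4 -> HIT, frames=[5,4] (faults so far: 5)
  Optimal total faults: 5

Answer: 6 6 5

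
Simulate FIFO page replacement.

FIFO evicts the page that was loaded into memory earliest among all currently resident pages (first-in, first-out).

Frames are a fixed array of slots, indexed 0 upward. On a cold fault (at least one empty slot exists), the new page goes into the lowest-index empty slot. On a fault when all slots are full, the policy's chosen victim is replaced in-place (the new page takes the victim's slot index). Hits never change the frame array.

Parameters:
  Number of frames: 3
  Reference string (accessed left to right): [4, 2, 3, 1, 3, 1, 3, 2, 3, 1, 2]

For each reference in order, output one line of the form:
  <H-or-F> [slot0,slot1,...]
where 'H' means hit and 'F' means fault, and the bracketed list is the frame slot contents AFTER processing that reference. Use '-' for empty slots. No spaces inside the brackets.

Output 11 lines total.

F [4,-,-]
F [4,2,-]
F [4,2,3]
F [1,2,3]
H [1,2,3]
H [1,2,3]
H [1,2,3]
H [1,2,3]
H [1,2,3]
H [1,2,3]
H [1,2,3]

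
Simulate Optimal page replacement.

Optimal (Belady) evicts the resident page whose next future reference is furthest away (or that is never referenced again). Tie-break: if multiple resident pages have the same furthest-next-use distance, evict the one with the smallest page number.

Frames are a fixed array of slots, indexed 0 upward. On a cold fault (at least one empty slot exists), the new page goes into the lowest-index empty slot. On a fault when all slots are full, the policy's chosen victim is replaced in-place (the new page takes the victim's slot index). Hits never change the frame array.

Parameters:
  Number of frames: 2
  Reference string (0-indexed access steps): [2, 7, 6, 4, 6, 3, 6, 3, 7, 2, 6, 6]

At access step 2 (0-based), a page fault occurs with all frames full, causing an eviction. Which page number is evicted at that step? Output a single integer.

Step 0: ref 2 -> FAULT, frames=[2,-]
Step 1: ref 7 -> FAULT, frames=[2,7]
Step 2: ref 6 -> FAULT, evict 2, frames=[6,7]
At step 2: evicted page 2

Answer: 2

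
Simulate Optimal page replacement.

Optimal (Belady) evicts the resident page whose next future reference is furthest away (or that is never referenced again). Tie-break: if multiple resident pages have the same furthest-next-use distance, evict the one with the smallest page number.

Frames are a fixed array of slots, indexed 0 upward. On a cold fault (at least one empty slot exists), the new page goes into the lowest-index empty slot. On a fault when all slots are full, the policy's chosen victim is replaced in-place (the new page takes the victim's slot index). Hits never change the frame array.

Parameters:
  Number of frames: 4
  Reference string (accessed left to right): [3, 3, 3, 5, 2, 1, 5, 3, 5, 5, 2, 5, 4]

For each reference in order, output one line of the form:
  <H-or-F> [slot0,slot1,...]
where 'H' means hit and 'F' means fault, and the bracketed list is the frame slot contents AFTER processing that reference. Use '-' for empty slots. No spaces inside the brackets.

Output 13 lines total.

F [3,-,-,-]
H [3,-,-,-]
H [3,-,-,-]
F [3,5,-,-]
F [3,5,2,-]
F [3,5,2,1]
H [3,5,2,1]
H [3,5,2,1]
H [3,5,2,1]
H [3,5,2,1]
H [3,5,2,1]
H [3,5,2,1]
F [3,5,2,4]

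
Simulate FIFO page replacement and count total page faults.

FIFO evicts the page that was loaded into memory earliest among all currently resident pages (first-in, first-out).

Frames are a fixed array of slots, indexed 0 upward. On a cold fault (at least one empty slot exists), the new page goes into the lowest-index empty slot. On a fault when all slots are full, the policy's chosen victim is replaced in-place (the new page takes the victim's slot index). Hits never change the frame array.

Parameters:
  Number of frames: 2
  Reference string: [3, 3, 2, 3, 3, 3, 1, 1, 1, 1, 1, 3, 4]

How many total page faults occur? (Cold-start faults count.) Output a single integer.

Answer: 5

Derivation:
Step 0: ref 3 → FAULT, frames=[3,-]
Step 1: ref 3 → HIT, frames=[3,-]
Step 2: ref 2 → FAULT, frames=[3,2]
Step 3: ref 3 → HIT, frames=[3,2]
Step 4: ref 3 → HIT, frames=[3,2]
Step 5: ref 3 → HIT, frames=[3,2]
Step 6: ref 1 → FAULT (evict 3), frames=[1,2]
Step 7: ref 1 → HIT, frames=[1,2]
Step 8: ref 1 → HIT, frames=[1,2]
Step 9: ref 1 → HIT, frames=[1,2]
Step 10: ref 1 → HIT, frames=[1,2]
Step 11: ref 3 → FAULT (evict 2), frames=[1,3]
Step 12: ref 4 → FAULT (evict 1), frames=[4,3]
Total faults: 5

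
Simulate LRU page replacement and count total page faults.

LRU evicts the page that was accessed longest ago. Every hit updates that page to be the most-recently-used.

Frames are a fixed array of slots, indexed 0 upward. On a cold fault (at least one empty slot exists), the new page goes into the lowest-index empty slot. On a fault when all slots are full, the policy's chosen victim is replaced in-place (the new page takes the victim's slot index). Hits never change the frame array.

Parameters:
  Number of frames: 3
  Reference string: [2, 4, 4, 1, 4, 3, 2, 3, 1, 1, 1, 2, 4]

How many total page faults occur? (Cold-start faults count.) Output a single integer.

Answer: 7

Derivation:
Step 0: ref 2 → FAULT, frames=[2,-,-]
Step 1: ref 4 → FAULT, frames=[2,4,-]
Step 2: ref 4 → HIT, frames=[2,4,-]
Step 3: ref 1 → FAULT, frames=[2,4,1]
Step 4: ref 4 → HIT, frames=[2,4,1]
Step 5: ref 3 → FAULT (evict 2), frames=[3,4,1]
Step 6: ref 2 → FAULT (evict 1), frames=[3,4,2]
Step 7: ref 3 → HIT, frames=[3,4,2]
Step 8: ref 1 → FAULT (evict 4), frames=[3,1,2]
Step 9: ref 1 → HIT, frames=[3,1,2]
Step 10: ref 1 → HIT, frames=[3,1,2]
Step 11: ref 2 → HIT, frames=[3,1,2]
Step 12: ref 4 → FAULT (evict 3), frames=[4,1,2]
Total faults: 7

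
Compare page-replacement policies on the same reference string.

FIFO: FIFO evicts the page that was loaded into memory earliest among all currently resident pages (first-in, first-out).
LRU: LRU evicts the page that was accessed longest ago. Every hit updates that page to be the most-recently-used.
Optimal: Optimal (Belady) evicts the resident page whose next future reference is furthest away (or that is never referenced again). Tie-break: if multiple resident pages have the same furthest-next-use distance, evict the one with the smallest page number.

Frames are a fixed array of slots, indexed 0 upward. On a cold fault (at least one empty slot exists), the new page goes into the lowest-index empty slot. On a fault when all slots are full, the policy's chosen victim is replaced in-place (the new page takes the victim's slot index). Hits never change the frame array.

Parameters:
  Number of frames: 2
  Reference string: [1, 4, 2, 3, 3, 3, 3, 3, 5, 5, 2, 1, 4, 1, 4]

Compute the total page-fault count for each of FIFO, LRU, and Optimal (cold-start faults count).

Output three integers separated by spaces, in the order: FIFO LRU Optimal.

--- FIFO ---
  step 0: ref 1 -> FAULT, frames=[1,-] (faults so far: 1)
  step 1: ref 4 -> FAULT, frames=[1,4] (faults so far: 2)
  step 2: ref 2 -> FAULT, evict 1, frames=[2,4] (faults so far: 3)
  step 3: ref 3 -> FAULT, evict 4, frames=[2,3] (faults so far: 4)
  step 4: ref 3 -> HIT, frames=[2,3] (faults so far: 4)
  step 5: ref 3 -> HIT, frames=[2,3] (faults so far: 4)
  step 6: ref 3 -> HIT, frames=[2,3] (faults so far: 4)
  step 7: ref 3 -> HIT, frames=[2,3] (faults so far: 4)
  step 8: ref 5 -> FAULT, evict 2, frames=[5,3] (faults so far: 5)
  step 9: ref 5 -> HIT, frames=[5,3] (faults so far: 5)
  step 10: ref 2 -> FAULT, evict 3, frames=[5,2] (faults so far: 6)
  step 11: ref 1 -> FAULT, evict 5, frames=[1,2] (faults so far: 7)
  step 12: ref 4 -> FAULT, evict 2, frames=[1,4] (faults so far: 8)
  step 13: ref 1 -> HIT, frames=[1,4] (faults so far: 8)
  step 14: ref 4 -> HIT, frames=[1,4] (faults so far: 8)
  FIFO total faults: 8
--- LRU ---
  step 0: ref 1 -> FAULT, frames=[1,-] (faults so far: 1)
  step 1: ref 4 -> FAULT, frames=[1,4] (faults so far: 2)
  step 2: ref 2 -> FAULT, evict 1, frames=[2,4] (faults so far: 3)
  step 3: ref 3 -> FAULT, evict 4, frames=[2,3] (faults so far: 4)
  step 4: ref 3 -> HIT, frames=[2,3] (faults so far: 4)
  step 5: ref 3 -> HIT, frames=[2,3] (faults so far: 4)
  step 6: ref 3 -> HIT, frames=[2,3] (faults so far: 4)
  step 7: ref 3 -> HIT, frames=[2,3] (faults so far: 4)
  step 8: ref 5 -> FAULT, evict 2, frames=[5,3] (faults so far: 5)
  step 9: ref 5 -> HIT, frames=[5,3] (faults so far: 5)
  step 10: ref 2 -> FAULT, evict 3, frames=[5,2] (faults so far: 6)
  step 11: ref 1 -> FAULT, evict 5, frames=[1,2] (faults so far: 7)
  step 12: ref 4 -> FAULT, evict 2, frames=[1,4] (faults so far: 8)
  step 13: ref 1 -> HIT, frames=[1,4] (faults so far: 8)
  step 14: ref 4 -> HIT, frames=[1,4] (faults so far: 8)
  LRU total faults: 8
--- Optimal ---
  step 0: ref 1 -> FAULT, frames=[1,-] (faults so far: 1)
  step 1: ref 4 -> FAULT, frames=[1,4] (faults so far: 2)
  step 2: ref 2 -> FAULT, evict 4, frames=[1,2] (faults so far: 3)
  step 3: ref 3 -> FAULT, evict 1, frames=[3,2] (faults so far: 4)
  step 4: ref 3 -> HIT, frames=[3,2] (faults so far: 4)
  step 5: ref 3 -> HIT, frames=[3,2] (faults so far: 4)
  step 6: ref 3 -> HIT, frames=[3,2] (faults so far: 4)
  step 7: ref 3 -> HIT, frames=[3,2] (faults so far: 4)
  step 8: ref 5 -> FAULT, evict 3, frames=[5,2] (faults so far: 5)
  step 9: ref 5 -> HIT, frames=[5,2] (faults so far: 5)
  step 10: ref 2 -> HIT, frames=[5,2] (faults so far: 5)
  step 11: ref 1 -> FAULT, evict 2, frames=[5,1] (faults so far: 6)
  step 12: ref 4 -> FAULT, evict 5, frames=[4,1] (faults so far: 7)
  step 13: ref 1 -> HIT, frames=[4,1] (faults so far: 7)
  step 14: ref 4 -> HIT, frames=[4,1] (faults so far: 7)
  Optimal total faults: 7

Answer: 8 8 7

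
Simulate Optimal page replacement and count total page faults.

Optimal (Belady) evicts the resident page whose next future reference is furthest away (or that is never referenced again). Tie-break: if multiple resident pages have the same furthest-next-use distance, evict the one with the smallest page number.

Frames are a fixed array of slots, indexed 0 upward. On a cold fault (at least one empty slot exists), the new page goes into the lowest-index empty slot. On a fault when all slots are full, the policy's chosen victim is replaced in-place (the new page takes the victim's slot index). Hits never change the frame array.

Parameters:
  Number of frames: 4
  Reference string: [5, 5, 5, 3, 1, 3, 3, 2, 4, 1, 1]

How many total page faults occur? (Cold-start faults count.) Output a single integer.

Step 0: ref 5 → FAULT, frames=[5,-,-,-]
Step 1: ref 5 → HIT, frames=[5,-,-,-]
Step 2: ref 5 → HIT, frames=[5,-,-,-]
Step 3: ref 3 → FAULT, frames=[5,3,-,-]
Step 4: ref 1 → FAULT, frames=[5,3,1,-]
Step 5: ref 3 → HIT, frames=[5,3,1,-]
Step 6: ref 3 → HIT, frames=[5,3,1,-]
Step 7: ref 2 → FAULT, frames=[5,3,1,2]
Step 8: ref 4 → FAULT (evict 2), frames=[5,3,1,4]
Step 9: ref 1 → HIT, frames=[5,3,1,4]
Step 10: ref 1 → HIT, frames=[5,3,1,4]
Total faults: 5

Answer: 5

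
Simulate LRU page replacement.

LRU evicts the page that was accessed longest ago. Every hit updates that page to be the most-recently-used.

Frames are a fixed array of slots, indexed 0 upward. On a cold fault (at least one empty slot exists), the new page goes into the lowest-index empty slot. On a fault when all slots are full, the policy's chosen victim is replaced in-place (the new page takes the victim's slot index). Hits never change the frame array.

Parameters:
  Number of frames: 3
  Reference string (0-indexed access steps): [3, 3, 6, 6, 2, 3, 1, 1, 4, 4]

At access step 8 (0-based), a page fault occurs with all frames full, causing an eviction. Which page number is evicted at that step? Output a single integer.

Answer: 2

Derivation:
Step 0: ref 3 -> FAULT, frames=[3,-,-]
Step 1: ref 3 -> HIT, frames=[3,-,-]
Step 2: ref 6 -> FAULT, frames=[3,6,-]
Step 3: ref 6 -> HIT, frames=[3,6,-]
Step 4: ref 2 -> FAULT, frames=[3,6,2]
Step 5: ref 3 -> HIT, frames=[3,6,2]
Step 6: ref 1 -> FAULT, evict 6, frames=[3,1,2]
Step 7: ref 1 -> HIT, frames=[3,1,2]
Step 8: ref 4 -> FAULT, evict 2, frames=[3,1,4]
At step 8: evicted page 2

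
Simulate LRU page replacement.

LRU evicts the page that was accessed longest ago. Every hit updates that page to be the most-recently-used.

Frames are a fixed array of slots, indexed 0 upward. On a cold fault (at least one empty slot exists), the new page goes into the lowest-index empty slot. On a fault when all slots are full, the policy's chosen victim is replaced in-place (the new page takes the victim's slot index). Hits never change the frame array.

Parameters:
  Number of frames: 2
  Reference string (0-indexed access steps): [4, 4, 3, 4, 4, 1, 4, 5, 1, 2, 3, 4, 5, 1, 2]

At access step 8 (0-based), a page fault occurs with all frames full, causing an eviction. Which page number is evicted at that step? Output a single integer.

Step 0: ref 4 -> FAULT, frames=[4,-]
Step 1: ref 4 -> HIT, frames=[4,-]
Step 2: ref 3 -> FAULT, frames=[4,3]
Step 3: ref 4 -> HIT, frames=[4,3]
Step 4: ref 4 -> HIT, frames=[4,3]
Step 5: ref 1 -> FAULT, evict 3, frames=[4,1]
Step 6: ref 4 -> HIT, frames=[4,1]
Step 7: ref 5 -> FAULT, evict 1, frames=[4,5]
Step 8: ref 1 -> FAULT, evict 4, frames=[1,5]
At step 8: evicted page 4

Answer: 4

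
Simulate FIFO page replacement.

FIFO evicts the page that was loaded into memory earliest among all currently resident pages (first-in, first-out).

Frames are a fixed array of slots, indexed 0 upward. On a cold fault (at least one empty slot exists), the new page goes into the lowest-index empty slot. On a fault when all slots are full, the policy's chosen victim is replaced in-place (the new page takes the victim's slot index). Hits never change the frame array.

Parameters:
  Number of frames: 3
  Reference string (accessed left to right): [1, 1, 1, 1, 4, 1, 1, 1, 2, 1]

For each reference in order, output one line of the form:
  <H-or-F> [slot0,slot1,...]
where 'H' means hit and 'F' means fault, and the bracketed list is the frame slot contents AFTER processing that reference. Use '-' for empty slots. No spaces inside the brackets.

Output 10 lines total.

F [1,-,-]
H [1,-,-]
H [1,-,-]
H [1,-,-]
F [1,4,-]
H [1,4,-]
H [1,4,-]
H [1,4,-]
F [1,4,2]
H [1,4,2]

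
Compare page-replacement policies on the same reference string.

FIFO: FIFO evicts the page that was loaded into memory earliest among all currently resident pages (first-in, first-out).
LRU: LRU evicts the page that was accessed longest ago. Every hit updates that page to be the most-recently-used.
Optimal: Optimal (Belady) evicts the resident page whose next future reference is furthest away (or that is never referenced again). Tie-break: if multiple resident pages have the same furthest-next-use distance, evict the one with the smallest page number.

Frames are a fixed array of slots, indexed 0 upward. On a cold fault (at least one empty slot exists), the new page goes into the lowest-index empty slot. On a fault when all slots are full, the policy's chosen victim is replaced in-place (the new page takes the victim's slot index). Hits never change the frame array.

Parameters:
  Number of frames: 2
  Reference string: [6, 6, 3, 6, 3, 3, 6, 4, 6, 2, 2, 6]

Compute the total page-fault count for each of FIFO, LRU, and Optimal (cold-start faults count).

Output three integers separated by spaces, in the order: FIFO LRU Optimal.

--- FIFO ---
  step 0: ref 6 -> FAULT, frames=[6,-] (faults so far: 1)
  step 1: ref 6 -> HIT, frames=[6,-] (faults so far: 1)
  step 2: ref 3 -> FAULT, frames=[6,3] (faults so far: 2)
  step 3: ref 6 -> HIT, frames=[6,3] (faults so far: 2)
  step 4: ref 3 -> HIT, frames=[6,3] (faults so far: 2)
  step 5: ref 3 -> HIT, frames=[6,3] (faults so far: 2)
  step 6: ref 6 -> HIT, frames=[6,3] (faults so far: 2)
  step 7: ref 4 -> FAULT, evict 6, frames=[4,3] (faults so far: 3)
  step 8: ref 6 -> FAULT, evict 3, frames=[4,6] (faults so far: 4)
  step 9: ref 2 -> FAULT, evict 4, frames=[2,6] (faults so far: 5)
  step 10: ref 2 -> HIT, frames=[2,6] (faults so far: 5)
  step 11: ref 6 -> HIT, frames=[2,6] (faults so far: 5)
  FIFO total faults: 5
--- LRU ---
  step 0: ref 6 -> FAULT, frames=[6,-] (faults so far: 1)
  step 1: ref 6 -> HIT, frames=[6,-] (faults so far: 1)
  step 2: ref 3 -> FAULT, frames=[6,3] (faults so far: 2)
  step 3: ref 6 -> HIT, frames=[6,3] (faults so far: 2)
  step 4: ref 3 -> HIT, frames=[6,3] (faults so far: 2)
  step 5: ref 3 -> HIT, frames=[6,3] (faults so far: 2)
  step 6: ref 6 -> HIT, frames=[6,3] (faults so far: 2)
  step 7: ref 4 -> FAULT, evict 3, frames=[6,4] (faults so far: 3)
  step 8: ref 6 -> HIT, frames=[6,4] (faults so far: 3)
  step 9: ref 2 -> FAULT, evict 4, frames=[6,2] (faults so far: 4)
  step 10: ref 2 -> HIT, frames=[6,2] (faults so far: 4)
  step 11: ref 6 -> HIT, frames=[6,2] (faults so far: 4)
  LRU total faults: 4
--- Optimal ---
  step 0: ref 6 -> FAULT, frames=[6,-] (faults so far: 1)
  step 1: ref 6 -> HIT, frames=[6,-] (faults so far: 1)
  step 2: ref 3 -> FAULT, frames=[6,3] (faults so far: 2)
  step 3: ref 6 -> HIT, frames=[6,3] (faults so far: 2)
  step 4: ref 3 -> HIT, frames=[6,3] (faults so far: 2)
  step 5: ref 3 -> HIT, frames=[6,3] (faults so far: 2)
  step 6: ref 6 -> HIT, frames=[6,3] (faults so far: 2)
  step 7: ref 4 -> FAULT, evict 3, frames=[6,4] (faults so far: 3)
  step 8: ref 6 -> HIT, frames=[6,4] (faults so far: 3)
  step 9: ref 2 -> FAULT, evict 4, frames=[6,2] (faults so far: 4)
  step 10: ref 2 -> HIT, frames=[6,2] (faults so far: 4)
  step 11: ref 6 -> HIT, frames=[6,2] (faults so far: 4)
  Optimal total faults: 4

Answer: 5 4 4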